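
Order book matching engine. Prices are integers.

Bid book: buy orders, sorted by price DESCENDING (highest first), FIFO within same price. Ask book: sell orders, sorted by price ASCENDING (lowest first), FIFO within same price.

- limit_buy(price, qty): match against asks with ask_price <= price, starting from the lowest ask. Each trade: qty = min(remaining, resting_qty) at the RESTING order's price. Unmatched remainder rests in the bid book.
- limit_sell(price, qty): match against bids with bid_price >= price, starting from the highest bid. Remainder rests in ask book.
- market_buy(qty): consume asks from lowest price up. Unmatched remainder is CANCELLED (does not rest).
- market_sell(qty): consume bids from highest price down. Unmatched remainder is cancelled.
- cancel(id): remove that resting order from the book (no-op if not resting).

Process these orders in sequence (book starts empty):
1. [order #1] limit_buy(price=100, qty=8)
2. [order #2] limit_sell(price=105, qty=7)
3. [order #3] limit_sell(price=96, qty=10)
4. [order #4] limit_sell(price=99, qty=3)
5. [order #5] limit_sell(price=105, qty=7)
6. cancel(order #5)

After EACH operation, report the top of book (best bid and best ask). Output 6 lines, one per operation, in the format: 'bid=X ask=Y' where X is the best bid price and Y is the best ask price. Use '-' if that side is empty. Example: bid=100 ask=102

After op 1 [order #1] limit_buy(price=100, qty=8): fills=none; bids=[#1:8@100] asks=[-]
After op 2 [order #2] limit_sell(price=105, qty=7): fills=none; bids=[#1:8@100] asks=[#2:7@105]
After op 3 [order #3] limit_sell(price=96, qty=10): fills=#1x#3:8@100; bids=[-] asks=[#3:2@96 #2:7@105]
After op 4 [order #4] limit_sell(price=99, qty=3): fills=none; bids=[-] asks=[#3:2@96 #4:3@99 #2:7@105]
After op 5 [order #5] limit_sell(price=105, qty=7): fills=none; bids=[-] asks=[#3:2@96 #4:3@99 #2:7@105 #5:7@105]
After op 6 cancel(order #5): fills=none; bids=[-] asks=[#3:2@96 #4:3@99 #2:7@105]

Answer: bid=100 ask=-
bid=100 ask=105
bid=- ask=96
bid=- ask=96
bid=- ask=96
bid=- ask=96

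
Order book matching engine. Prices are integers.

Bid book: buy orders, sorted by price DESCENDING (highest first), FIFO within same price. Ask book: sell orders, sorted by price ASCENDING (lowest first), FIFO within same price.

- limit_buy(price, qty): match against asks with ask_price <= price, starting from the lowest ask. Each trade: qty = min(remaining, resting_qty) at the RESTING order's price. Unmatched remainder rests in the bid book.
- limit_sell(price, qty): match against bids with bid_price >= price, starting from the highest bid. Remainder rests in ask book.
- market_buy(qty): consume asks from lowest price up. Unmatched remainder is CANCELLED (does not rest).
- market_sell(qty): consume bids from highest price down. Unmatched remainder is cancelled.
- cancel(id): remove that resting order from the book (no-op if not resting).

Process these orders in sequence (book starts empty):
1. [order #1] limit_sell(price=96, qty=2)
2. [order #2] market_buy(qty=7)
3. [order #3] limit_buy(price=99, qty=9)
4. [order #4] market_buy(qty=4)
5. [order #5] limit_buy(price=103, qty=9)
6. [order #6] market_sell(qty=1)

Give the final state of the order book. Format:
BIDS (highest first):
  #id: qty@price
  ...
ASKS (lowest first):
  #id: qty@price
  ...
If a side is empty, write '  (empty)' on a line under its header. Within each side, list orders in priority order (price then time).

After op 1 [order #1] limit_sell(price=96, qty=2): fills=none; bids=[-] asks=[#1:2@96]
After op 2 [order #2] market_buy(qty=7): fills=#2x#1:2@96; bids=[-] asks=[-]
After op 3 [order #3] limit_buy(price=99, qty=9): fills=none; bids=[#3:9@99] asks=[-]
After op 4 [order #4] market_buy(qty=4): fills=none; bids=[#3:9@99] asks=[-]
After op 5 [order #5] limit_buy(price=103, qty=9): fills=none; bids=[#5:9@103 #3:9@99] asks=[-]
After op 6 [order #6] market_sell(qty=1): fills=#5x#6:1@103; bids=[#5:8@103 #3:9@99] asks=[-]

Answer: BIDS (highest first):
  #5: 8@103
  #3: 9@99
ASKS (lowest first):
  (empty)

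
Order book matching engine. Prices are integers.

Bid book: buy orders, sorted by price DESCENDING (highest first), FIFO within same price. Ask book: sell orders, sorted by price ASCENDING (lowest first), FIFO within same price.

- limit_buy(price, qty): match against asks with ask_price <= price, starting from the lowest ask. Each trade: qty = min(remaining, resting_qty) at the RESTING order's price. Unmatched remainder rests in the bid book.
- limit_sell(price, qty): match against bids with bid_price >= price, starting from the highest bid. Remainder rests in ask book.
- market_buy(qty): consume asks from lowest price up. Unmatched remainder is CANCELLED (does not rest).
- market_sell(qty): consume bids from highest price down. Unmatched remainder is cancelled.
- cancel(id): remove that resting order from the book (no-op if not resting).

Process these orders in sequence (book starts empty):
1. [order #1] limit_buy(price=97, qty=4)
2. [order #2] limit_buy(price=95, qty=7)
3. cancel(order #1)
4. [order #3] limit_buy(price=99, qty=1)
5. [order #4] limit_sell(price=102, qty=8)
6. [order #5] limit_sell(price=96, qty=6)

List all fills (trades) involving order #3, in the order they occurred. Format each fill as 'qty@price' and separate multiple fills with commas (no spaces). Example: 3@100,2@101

Answer: 1@99

Derivation:
After op 1 [order #1] limit_buy(price=97, qty=4): fills=none; bids=[#1:4@97] asks=[-]
After op 2 [order #2] limit_buy(price=95, qty=7): fills=none; bids=[#1:4@97 #2:7@95] asks=[-]
After op 3 cancel(order #1): fills=none; bids=[#2:7@95] asks=[-]
After op 4 [order #3] limit_buy(price=99, qty=1): fills=none; bids=[#3:1@99 #2:7@95] asks=[-]
After op 5 [order #4] limit_sell(price=102, qty=8): fills=none; bids=[#3:1@99 #2:7@95] asks=[#4:8@102]
After op 6 [order #5] limit_sell(price=96, qty=6): fills=#3x#5:1@99; bids=[#2:7@95] asks=[#5:5@96 #4:8@102]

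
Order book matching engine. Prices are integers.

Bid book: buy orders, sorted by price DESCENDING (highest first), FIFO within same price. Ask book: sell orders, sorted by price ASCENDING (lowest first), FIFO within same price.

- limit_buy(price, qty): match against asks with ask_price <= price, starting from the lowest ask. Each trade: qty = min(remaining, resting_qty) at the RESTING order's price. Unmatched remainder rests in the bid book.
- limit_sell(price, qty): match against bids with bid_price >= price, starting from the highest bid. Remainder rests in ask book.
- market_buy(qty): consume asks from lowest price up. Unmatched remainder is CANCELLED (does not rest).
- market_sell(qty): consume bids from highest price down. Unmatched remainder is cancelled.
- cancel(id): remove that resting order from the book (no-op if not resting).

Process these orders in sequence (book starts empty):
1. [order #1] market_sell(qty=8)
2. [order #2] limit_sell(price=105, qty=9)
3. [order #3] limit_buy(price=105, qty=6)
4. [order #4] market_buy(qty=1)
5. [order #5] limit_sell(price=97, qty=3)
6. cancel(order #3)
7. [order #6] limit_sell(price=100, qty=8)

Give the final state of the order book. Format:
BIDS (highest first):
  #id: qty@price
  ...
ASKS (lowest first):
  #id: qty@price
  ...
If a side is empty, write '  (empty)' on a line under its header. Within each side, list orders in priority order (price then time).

After op 1 [order #1] market_sell(qty=8): fills=none; bids=[-] asks=[-]
After op 2 [order #2] limit_sell(price=105, qty=9): fills=none; bids=[-] asks=[#2:9@105]
After op 3 [order #3] limit_buy(price=105, qty=6): fills=#3x#2:6@105; bids=[-] asks=[#2:3@105]
After op 4 [order #4] market_buy(qty=1): fills=#4x#2:1@105; bids=[-] asks=[#2:2@105]
After op 5 [order #5] limit_sell(price=97, qty=3): fills=none; bids=[-] asks=[#5:3@97 #2:2@105]
After op 6 cancel(order #3): fills=none; bids=[-] asks=[#5:3@97 #2:2@105]
After op 7 [order #6] limit_sell(price=100, qty=8): fills=none; bids=[-] asks=[#5:3@97 #6:8@100 #2:2@105]

Answer: BIDS (highest first):
  (empty)
ASKS (lowest first):
  #5: 3@97
  #6: 8@100
  #2: 2@105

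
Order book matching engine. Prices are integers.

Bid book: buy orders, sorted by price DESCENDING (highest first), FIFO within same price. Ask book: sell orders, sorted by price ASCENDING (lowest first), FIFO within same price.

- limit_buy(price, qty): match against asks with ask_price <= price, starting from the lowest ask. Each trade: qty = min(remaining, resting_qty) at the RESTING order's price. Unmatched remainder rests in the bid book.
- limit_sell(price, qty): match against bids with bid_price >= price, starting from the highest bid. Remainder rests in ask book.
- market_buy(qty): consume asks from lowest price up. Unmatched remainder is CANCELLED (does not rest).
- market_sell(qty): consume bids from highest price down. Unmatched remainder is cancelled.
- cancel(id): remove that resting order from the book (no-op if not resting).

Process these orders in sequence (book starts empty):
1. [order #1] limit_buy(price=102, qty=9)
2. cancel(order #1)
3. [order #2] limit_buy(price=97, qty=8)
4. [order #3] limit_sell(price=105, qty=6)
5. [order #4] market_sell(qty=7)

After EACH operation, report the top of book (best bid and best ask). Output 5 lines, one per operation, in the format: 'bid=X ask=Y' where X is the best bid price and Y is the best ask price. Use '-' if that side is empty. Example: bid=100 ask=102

Answer: bid=102 ask=-
bid=- ask=-
bid=97 ask=-
bid=97 ask=105
bid=97 ask=105

Derivation:
After op 1 [order #1] limit_buy(price=102, qty=9): fills=none; bids=[#1:9@102] asks=[-]
After op 2 cancel(order #1): fills=none; bids=[-] asks=[-]
After op 3 [order #2] limit_buy(price=97, qty=8): fills=none; bids=[#2:8@97] asks=[-]
After op 4 [order #3] limit_sell(price=105, qty=6): fills=none; bids=[#2:8@97] asks=[#3:6@105]
After op 5 [order #4] market_sell(qty=7): fills=#2x#4:7@97; bids=[#2:1@97] asks=[#3:6@105]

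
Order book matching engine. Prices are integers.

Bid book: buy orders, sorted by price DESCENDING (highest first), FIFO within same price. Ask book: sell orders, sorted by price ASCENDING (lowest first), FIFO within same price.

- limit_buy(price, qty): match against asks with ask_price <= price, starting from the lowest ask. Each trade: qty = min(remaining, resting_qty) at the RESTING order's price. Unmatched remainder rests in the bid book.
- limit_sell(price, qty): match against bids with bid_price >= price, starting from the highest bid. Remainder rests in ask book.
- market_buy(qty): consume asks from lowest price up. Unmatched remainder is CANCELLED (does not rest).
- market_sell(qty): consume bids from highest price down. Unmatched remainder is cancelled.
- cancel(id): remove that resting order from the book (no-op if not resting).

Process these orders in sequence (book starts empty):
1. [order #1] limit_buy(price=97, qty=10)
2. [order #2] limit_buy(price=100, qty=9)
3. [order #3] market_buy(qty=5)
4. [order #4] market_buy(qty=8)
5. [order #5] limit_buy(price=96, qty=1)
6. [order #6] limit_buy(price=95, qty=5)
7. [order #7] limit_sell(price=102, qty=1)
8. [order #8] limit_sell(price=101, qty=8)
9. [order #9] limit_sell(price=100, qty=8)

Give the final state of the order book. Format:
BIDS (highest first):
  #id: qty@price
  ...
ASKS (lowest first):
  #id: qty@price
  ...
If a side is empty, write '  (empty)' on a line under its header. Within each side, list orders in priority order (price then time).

After op 1 [order #1] limit_buy(price=97, qty=10): fills=none; bids=[#1:10@97] asks=[-]
After op 2 [order #2] limit_buy(price=100, qty=9): fills=none; bids=[#2:9@100 #1:10@97] asks=[-]
After op 3 [order #3] market_buy(qty=5): fills=none; bids=[#2:9@100 #1:10@97] asks=[-]
After op 4 [order #4] market_buy(qty=8): fills=none; bids=[#2:9@100 #1:10@97] asks=[-]
After op 5 [order #5] limit_buy(price=96, qty=1): fills=none; bids=[#2:9@100 #1:10@97 #5:1@96] asks=[-]
After op 6 [order #6] limit_buy(price=95, qty=5): fills=none; bids=[#2:9@100 #1:10@97 #5:1@96 #6:5@95] asks=[-]
After op 7 [order #7] limit_sell(price=102, qty=1): fills=none; bids=[#2:9@100 #1:10@97 #5:1@96 #6:5@95] asks=[#7:1@102]
After op 8 [order #8] limit_sell(price=101, qty=8): fills=none; bids=[#2:9@100 #1:10@97 #5:1@96 #6:5@95] asks=[#8:8@101 #7:1@102]
After op 9 [order #9] limit_sell(price=100, qty=8): fills=#2x#9:8@100; bids=[#2:1@100 #1:10@97 #5:1@96 #6:5@95] asks=[#8:8@101 #7:1@102]

Answer: BIDS (highest first):
  #2: 1@100
  #1: 10@97
  #5: 1@96
  #6: 5@95
ASKS (lowest first):
  #8: 8@101
  #7: 1@102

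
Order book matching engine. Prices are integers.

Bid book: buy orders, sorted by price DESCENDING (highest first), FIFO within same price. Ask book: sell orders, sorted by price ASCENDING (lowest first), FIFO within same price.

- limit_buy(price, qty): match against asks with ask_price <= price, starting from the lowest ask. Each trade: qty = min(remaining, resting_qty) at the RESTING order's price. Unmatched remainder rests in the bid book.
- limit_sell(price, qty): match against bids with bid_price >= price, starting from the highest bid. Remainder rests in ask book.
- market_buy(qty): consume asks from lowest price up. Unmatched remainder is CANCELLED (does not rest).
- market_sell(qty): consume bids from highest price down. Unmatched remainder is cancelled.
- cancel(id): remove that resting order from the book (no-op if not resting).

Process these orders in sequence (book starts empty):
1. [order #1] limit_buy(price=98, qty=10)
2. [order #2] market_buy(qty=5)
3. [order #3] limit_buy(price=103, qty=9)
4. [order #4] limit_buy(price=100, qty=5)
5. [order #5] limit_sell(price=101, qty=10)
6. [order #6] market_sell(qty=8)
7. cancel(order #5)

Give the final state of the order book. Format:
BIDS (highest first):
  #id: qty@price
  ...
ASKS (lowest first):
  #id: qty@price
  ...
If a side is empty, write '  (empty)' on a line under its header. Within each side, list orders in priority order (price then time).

After op 1 [order #1] limit_buy(price=98, qty=10): fills=none; bids=[#1:10@98] asks=[-]
After op 2 [order #2] market_buy(qty=5): fills=none; bids=[#1:10@98] asks=[-]
After op 3 [order #3] limit_buy(price=103, qty=9): fills=none; bids=[#3:9@103 #1:10@98] asks=[-]
After op 4 [order #4] limit_buy(price=100, qty=5): fills=none; bids=[#3:9@103 #4:5@100 #1:10@98] asks=[-]
After op 5 [order #5] limit_sell(price=101, qty=10): fills=#3x#5:9@103; bids=[#4:5@100 #1:10@98] asks=[#5:1@101]
After op 6 [order #6] market_sell(qty=8): fills=#4x#6:5@100 #1x#6:3@98; bids=[#1:7@98] asks=[#5:1@101]
After op 7 cancel(order #5): fills=none; bids=[#1:7@98] asks=[-]

Answer: BIDS (highest first):
  #1: 7@98
ASKS (lowest first):
  (empty)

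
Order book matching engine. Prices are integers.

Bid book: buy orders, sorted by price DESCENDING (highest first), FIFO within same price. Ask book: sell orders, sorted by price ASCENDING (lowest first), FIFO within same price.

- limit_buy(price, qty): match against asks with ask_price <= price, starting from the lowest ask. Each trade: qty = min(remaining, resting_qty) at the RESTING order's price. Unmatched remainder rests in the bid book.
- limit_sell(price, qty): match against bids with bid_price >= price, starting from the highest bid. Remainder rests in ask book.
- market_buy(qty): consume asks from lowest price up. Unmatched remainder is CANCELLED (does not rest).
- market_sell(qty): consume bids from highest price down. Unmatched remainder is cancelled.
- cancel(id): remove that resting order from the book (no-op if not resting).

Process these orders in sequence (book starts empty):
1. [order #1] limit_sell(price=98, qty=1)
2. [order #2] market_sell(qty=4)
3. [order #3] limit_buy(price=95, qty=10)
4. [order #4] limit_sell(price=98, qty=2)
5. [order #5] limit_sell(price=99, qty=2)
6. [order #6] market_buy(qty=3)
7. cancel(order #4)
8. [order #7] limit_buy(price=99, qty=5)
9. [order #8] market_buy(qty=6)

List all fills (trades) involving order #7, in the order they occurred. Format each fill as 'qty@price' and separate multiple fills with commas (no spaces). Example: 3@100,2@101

After op 1 [order #1] limit_sell(price=98, qty=1): fills=none; bids=[-] asks=[#1:1@98]
After op 2 [order #2] market_sell(qty=4): fills=none; bids=[-] asks=[#1:1@98]
After op 3 [order #3] limit_buy(price=95, qty=10): fills=none; bids=[#3:10@95] asks=[#1:1@98]
After op 4 [order #4] limit_sell(price=98, qty=2): fills=none; bids=[#3:10@95] asks=[#1:1@98 #4:2@98]
After op 5 [order #5] limit_sell(price=99, qty=2): fills=none; bids=[#3:10@95] asks=[#1:1@98 #4:2@98 #5:2@99]
After op 6 [order #6] market_buy(qty=3): fills=#6x#1:1@98 #6x#4:2@98; bids=[#3:10@95] asks=[#5:2@99]
After op 7 cancel(order #4): fills=none; bids=[#3:10@95] asks=[#5:2@99]
After op 8 [order #7] limit_buy(price=99, qty=5): fills=#7x#5:2@99; bids=[#7:3@99 #3:10@95] asks=[-]
After op 9 [order #8] market_buy(qty=6): fills=none; bids=[#7:3@99 #3:10@95] asks=[-]

Answer: 2@99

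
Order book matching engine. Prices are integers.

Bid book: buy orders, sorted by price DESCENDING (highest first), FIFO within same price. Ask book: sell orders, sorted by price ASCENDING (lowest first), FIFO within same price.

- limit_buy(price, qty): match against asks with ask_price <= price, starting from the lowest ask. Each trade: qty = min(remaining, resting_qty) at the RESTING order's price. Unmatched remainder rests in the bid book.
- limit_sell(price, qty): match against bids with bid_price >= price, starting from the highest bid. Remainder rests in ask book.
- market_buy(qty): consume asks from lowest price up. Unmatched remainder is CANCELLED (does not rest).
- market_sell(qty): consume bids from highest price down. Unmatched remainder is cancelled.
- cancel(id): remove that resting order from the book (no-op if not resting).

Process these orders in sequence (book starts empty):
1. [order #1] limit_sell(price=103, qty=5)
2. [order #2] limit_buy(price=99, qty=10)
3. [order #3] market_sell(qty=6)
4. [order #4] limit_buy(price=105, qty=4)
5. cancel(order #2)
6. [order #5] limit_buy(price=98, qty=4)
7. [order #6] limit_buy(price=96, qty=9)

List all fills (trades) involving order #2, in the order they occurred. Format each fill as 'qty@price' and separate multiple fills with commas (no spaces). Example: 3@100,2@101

Answer: 6@99

Derivation:
After op 1 [order #1] limit_sell(price=103, qty=5): fills=none; bids=[-] asks=[#1:5@103]
After op 2 [order #2] limit_buy(price=99, qty=10): fills=none; bids=[#2:10@99] asks=[#1:5@103]
After op 3 [order #3] market_sell(qty=6): fills=#2x#3:6@99; bids=[#2:4@99] asks=[#1:5@103]
After op 4 [order #4] limit_buy(price=105, qty=4): fills=#4x#1:4@103; bids=[#2:4@99] asks=[#1:1@103]
After op 5 cancel(order #2): fills=none; bids=[-] asks=[#1:1@103]
After op 6 [order #5] limit_buy(price=98, qty=4): fills=none; bids=[#5:4@98] asks=[#1:1@103]
After op 7 [order #6] limit_buy(price=96, qty=9): fills=none; bids=[#5:4@98 #6:9@96] asks=[#1:1@103]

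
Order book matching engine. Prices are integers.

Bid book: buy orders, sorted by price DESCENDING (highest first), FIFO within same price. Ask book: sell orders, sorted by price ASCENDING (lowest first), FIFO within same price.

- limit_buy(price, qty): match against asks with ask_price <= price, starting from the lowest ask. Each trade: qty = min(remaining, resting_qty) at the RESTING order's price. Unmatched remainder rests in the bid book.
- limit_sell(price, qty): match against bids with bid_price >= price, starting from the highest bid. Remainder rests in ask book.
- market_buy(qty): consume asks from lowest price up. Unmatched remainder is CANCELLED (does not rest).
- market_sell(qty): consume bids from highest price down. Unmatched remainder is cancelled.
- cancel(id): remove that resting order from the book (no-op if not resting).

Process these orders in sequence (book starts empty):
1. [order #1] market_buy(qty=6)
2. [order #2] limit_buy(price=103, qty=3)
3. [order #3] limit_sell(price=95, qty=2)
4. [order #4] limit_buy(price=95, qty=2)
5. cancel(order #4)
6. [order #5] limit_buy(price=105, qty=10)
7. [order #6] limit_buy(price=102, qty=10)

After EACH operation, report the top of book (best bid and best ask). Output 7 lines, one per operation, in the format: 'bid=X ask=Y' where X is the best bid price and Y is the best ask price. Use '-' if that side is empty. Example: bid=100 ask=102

Answer: bid=- ask=-
bid=103 ask=-
bid=103 ask=-
bid=103 ask=-
bid=103 ask=-
bid=105 ask=-
bid=105 ask=-

Derivation:
After op 1 [order #1] market_buy(qty=6): fills=none; bids=[-] asks=[-]
After op 2 [order #2] limit_buy(price=103, qty=3): fills=none; bids=[#2:3@103] asks=[-]
After op 3 [order #3] limit_sell(price=95, qty=2): fills=#2x#3:2@103; bids=[#2:1@103] asks=[-]
After op 4 [order #4] limit_buy(price=95, qty=2): fills=none; bids=[#2:1@103 #4:2@95] asks=[-]
After op 5 cancel(order #4): fills=none; bids=[#2:1@103] asks=[-]
After op 6 [order #5] limit_buy(price=105, qty=10): fills=none; bids=[#5:10@105 #2:1@103] asks=[-]
After op 7 [order #6] limit_buy(price=102, qty=10): fills=none; bids=[#5:10@105 #2:1@103 #6:10@102] asks=[-]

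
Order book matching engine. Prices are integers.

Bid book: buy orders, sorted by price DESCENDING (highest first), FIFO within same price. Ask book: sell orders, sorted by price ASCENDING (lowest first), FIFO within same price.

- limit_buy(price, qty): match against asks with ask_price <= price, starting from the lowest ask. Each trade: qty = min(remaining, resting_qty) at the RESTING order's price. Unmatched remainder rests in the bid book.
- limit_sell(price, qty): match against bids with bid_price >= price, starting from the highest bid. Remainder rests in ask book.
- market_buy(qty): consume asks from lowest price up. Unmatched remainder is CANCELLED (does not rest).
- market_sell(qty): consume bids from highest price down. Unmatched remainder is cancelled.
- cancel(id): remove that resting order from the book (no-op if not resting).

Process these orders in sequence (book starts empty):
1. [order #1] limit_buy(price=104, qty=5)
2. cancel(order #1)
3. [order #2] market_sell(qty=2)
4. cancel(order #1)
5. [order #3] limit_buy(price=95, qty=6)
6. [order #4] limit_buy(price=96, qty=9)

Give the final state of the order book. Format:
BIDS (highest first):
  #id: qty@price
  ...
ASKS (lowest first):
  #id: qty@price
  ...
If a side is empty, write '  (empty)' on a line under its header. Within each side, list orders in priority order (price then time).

After op 1 [order #1] limit_buy(price=104, qty=5): fills=none; bids=[#1:5@104] asks=[-]
After op 2 cancel(order #1): fills=none; bids=[-] asks=[-]
After op 3 [order #2] market_sell(qty=2): fills=none; bids=[-] asks=[-]
After op 4 cancel(order #1): fills=none; bids=[-] asks=[-]
After op 5 [order #3] limit_buy(price=95, qty=6): fills=none; bids=[#3:6@95] asks=[-]
After op 6 [order #4] limit_buy(price=96, qty=9): fills=none; bids=[#4:9@96 #3:6@95] asks=[-]

Answer: BIDS (highest first):
  #4: 9@96
  #3: 6@95
ASKS (lowest first):
  (empty)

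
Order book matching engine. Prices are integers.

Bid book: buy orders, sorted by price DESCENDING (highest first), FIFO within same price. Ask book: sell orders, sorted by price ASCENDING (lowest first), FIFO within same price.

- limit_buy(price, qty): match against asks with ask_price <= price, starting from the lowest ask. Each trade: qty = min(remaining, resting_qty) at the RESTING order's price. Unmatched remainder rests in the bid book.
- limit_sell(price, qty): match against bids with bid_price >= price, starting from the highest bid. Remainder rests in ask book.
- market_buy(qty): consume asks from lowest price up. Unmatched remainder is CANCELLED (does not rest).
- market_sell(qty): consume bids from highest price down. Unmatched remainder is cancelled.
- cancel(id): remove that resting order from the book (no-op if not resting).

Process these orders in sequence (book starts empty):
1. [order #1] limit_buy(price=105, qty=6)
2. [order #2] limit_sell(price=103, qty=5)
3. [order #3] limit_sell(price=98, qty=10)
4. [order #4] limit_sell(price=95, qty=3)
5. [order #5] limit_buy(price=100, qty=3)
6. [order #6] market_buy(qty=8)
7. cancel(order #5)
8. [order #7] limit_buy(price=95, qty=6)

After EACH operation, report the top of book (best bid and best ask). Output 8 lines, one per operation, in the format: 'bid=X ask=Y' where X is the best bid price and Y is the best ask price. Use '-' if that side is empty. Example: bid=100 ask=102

Answer: bid=105 ask=-
bid=105 ask=-
bid=- ask=98
bid=- ask=95
bid=- ask=98
bid=- ask=98
bid=- ask=98
bid=95 ask=98

Derivation:
After op 1 [order #1] limit_buy(price=105, qty=6): fills=none; bids=[#1:6@105] asks=[-]
After op 2 [order #2] limit_sell(price=103, qty=5): fills=#1x#2:5@105; bids=[#1:1@105] asks=[-]
After op 3 [order #3] limit_sell(price=98, qty=10): fills=#1x#3:1@105; bids=[-] asks=[#3:9@98]
After op 4 [order #4] limit_sell(price=95, qty=3): fills=none; bids=[-] asks=[#4:3@95 #3:9@98]
After op 5 [order #5] limit_buy(price=100, qty=3): fills=#5x#4:3@95; bids=[-] asks=[#3:9@98]
After op 6 [order #6] market_buy(qty=8): fills=#6x#3:8@98; bids=[-] asks=[#3:1@98]
After op 7 cancel(order #5): fills=none; bids=[-] asks=[#3:1@98]
After op 8 [order #7] limit_buy(price=95, qty=6): fills=none; bids=[#7:6@95] asks=[#3:1@98]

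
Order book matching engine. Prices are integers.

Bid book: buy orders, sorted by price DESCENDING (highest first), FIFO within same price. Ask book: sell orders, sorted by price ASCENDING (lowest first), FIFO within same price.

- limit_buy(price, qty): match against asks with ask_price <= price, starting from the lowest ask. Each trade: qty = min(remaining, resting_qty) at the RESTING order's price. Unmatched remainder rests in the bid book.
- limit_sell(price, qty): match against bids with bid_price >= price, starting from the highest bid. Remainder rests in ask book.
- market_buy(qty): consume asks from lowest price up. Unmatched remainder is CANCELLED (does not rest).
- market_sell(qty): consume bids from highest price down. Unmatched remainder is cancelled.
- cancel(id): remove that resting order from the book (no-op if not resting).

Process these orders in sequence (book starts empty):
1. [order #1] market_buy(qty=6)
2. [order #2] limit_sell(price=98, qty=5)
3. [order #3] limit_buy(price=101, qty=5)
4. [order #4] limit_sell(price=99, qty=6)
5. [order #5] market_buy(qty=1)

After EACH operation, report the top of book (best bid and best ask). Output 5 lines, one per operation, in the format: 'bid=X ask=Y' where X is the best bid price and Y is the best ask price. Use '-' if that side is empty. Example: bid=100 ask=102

Answer: bid=- ask=-
bid=- ask=98
bid=- ask=-
bid=- ask=99
bid=- ask=99

Derivation:
After op 1 [order #1] market_buy(qty=6): fills=none; bids=[-] asks=[-]
After op 2 [order #2] limit_sell(price=98, qty=5): fills=none; bids=[-] asks=[#2:5@98]
After op 3 [order #3] limit_buy(price=101, qty=5): fills=#3x#2:5@98; bids=[-] asks=[-]
After op 4 [order #4] limit_sell(price=99, qty=6): fills=none; bids=[-] asks=[#4:6@99]
After op 5 [order #5] market_buy(qty=1): fills=#5x#4:1@99; bids=[-] asks=[#4:5@99]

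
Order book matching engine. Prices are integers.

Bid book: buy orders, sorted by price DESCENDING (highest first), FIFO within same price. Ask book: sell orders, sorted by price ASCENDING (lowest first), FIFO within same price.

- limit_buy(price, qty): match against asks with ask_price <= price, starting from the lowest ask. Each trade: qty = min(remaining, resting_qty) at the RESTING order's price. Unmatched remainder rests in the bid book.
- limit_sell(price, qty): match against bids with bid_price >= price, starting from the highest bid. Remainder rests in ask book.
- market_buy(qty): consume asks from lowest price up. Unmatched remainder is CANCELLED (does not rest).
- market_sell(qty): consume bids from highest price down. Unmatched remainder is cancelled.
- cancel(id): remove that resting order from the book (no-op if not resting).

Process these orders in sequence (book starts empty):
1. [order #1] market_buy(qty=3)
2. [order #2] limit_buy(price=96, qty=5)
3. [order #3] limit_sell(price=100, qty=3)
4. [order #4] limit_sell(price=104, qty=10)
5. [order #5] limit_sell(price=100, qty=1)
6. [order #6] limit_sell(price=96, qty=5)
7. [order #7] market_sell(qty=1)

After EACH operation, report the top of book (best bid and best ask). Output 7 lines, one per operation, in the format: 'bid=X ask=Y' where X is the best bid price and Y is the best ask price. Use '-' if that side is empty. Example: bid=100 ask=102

After op 1 [order #1] market_buy(qty=3): fills=none; bids=[-] asks=[-]
After op 2 [order #2] limit_buy(price=96, qty=5): fills=none; bids=[#2:5@96] asks=[-]
After op 3 [order #3] limit_sell(price=100, qty=3): fills=none; bids=[#2:5@96] asks=[#3:3@100]
After op 4 [order #4] limit_sell(price=104, qty=10): fills=none; bids=[#2:5@96] asks=[#3:3@100 #4:10@104]
After op 5 [order #5] limit_sell(price=100, qty=1): fills=none; bids=[#2:5@96] asks=[#3:3@100 #5:1@100 #4:10@104]
After op 6 [order #6] limit_sell(price=96, qty=5): fills=#2x#6:5@96; bids=[-] asks=[#3:3@100 #5:1@100 #4:10@104]
After op 7 [order #7] market_sell(qty=1): fills=none; bids=[-] asks=[#3:3@100 #5:1@100 #4:10@104]

Answer: bid=- ask=-
bid=96 ask=-
bid=96 ask=100
bid=96 ask=100
bid=96 ask=100
bid=- ask=100
bid=- ask=100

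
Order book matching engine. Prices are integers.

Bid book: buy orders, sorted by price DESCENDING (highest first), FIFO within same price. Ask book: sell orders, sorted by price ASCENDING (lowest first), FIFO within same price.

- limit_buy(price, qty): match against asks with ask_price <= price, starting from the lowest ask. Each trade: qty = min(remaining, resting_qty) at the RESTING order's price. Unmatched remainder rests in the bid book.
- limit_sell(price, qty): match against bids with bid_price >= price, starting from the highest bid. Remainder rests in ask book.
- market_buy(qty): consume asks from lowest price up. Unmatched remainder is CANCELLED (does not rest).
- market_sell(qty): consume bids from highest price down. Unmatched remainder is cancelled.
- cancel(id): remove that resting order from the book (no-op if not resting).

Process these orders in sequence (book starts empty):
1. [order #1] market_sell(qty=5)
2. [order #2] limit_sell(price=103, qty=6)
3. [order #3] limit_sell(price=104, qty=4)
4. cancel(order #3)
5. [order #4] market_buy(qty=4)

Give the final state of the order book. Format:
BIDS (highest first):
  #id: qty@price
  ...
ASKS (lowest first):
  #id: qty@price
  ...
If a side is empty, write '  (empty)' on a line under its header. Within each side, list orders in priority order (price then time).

After op 1 [order #1] market_sell(qty=5): fills=none; bids=[-] asks=[-]
After op 2 [order #2] limit_sell(price=103, qty=6): fills=none; bids=[-] asks=[#2:6@103]
After op 3 [order #3] limit_sell(price=104, qty=4): fills=none; bids=[-] asks=[#2:6@103 #3:4@104]
After op 4 cancel(order #3): fills=none; bids=[-] asks=[#2:6@103]
After op 5 [order #4] market_buy(qty=4): fills=#4x#2:4@103; bids=[-] asks=[#2:2@103]

Answer: BIDS (highest first):
  (empty)
ASKS (lowest first):
  #2: 2@103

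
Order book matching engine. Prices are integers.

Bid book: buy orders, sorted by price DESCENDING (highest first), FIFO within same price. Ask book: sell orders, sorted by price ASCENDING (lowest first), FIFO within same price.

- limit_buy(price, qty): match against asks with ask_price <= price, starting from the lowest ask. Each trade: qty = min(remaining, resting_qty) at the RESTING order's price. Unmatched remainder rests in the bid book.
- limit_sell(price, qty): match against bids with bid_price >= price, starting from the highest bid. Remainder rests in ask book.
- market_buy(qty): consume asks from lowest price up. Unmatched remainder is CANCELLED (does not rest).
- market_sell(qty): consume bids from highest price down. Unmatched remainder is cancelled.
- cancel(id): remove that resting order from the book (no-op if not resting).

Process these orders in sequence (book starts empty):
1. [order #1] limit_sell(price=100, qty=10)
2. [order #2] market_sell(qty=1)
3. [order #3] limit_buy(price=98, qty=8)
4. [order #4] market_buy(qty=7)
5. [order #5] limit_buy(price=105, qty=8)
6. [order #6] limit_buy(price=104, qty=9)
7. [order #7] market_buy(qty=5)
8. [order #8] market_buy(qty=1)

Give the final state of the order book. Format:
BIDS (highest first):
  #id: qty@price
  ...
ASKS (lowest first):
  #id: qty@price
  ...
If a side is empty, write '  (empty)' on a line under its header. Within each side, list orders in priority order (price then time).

After op 1 [order #1] limit_sell(price=100, qty=10): fills=none; bids=[-] asks=[#1:10@100]
After op 2 [order #2] market_sell(qty=1): fills=none; bids=[-] asks=[#1:10@100]
After op 3 [order #3] limit_buy(price=98, qty=8): fills=none; bids=[#3:8@98] asks=[#1:10@100]
After op 4 [order #4] market_buy(qty=7): fills=#4x#1:7@100; bids=[#3:8@98] asks=[#1:3@100]
After op 5 [order #5] limit_buy(price=105, qty=8): fills=#5x#1:3@100; bids=[#5:5@105 #3:8@98] asks=[-]
After op 6 [order #6] limit_buy(price=104, qty=9): fills=none; bids=[#5:5@105 #6:9@104 #3:8@98] asks=[-]
After op 7 [order #7] market_buy(qty=5): fills=none; bids=[#5:5@105 #6:9@104 #3:8@98] asks=[-]
After op 8 [order #8] market_buy(qty=1): fills=none; bids=[#5:5@105 #6:9@104 #3:8@98] asks=[-]

Answer: BIDS (highest first):
  #5: 5@105
  #6: 9@104
  #3: 8@98
ASKS (lowest first):
  (empty)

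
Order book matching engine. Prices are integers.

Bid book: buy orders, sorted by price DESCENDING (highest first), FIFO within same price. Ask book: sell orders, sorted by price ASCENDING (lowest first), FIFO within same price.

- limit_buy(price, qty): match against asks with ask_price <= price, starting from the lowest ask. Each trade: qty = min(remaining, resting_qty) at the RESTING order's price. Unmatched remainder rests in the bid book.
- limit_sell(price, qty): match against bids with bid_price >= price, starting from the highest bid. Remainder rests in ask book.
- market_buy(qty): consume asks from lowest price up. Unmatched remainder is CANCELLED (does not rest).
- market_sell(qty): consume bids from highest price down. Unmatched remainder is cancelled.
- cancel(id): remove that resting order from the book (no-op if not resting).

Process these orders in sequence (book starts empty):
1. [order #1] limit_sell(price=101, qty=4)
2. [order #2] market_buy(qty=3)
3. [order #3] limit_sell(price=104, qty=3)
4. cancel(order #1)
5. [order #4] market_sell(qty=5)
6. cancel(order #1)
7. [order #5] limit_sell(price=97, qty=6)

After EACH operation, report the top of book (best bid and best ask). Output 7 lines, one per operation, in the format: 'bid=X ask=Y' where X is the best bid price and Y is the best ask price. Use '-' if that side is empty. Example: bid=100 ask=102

Answer: bid=- ask=101
bid=- ask=101
bid=- ask=101
bid=- ask=104
bid=- ask=104
bid=- ask=104
bid=- ask=97

Derivation:
After op 1 [order #1] limit_sell(price=101, qty=4): fills=none; bids=[-] asks=[#1:4@101]
After op 2 [order #2] market_buy(qty=3): fills=#2x#1:3@101; bids=[-] asks=[#1:1@101]
After op 3 [order #3] limit_sell(price=104, qty=3): fills=none; bids=[-] asks=[#1:1@101 #3:3@104]
After op 4 cancel(order #1): fills=none; bids=[-] asks=[#3:3@104]
After op 5 [order #4] market_sell(qty=5): fills=none; bids=[-] asks=[#3:3@104]
After op 6 cancel(order #1): fills=none; bids=[-] asks=[#3:3@104]
After op 7 [order #5] limit_sell(price=97, qty=6): fills=none; bids=[-] asks=[#5:6@97 #3:3@104]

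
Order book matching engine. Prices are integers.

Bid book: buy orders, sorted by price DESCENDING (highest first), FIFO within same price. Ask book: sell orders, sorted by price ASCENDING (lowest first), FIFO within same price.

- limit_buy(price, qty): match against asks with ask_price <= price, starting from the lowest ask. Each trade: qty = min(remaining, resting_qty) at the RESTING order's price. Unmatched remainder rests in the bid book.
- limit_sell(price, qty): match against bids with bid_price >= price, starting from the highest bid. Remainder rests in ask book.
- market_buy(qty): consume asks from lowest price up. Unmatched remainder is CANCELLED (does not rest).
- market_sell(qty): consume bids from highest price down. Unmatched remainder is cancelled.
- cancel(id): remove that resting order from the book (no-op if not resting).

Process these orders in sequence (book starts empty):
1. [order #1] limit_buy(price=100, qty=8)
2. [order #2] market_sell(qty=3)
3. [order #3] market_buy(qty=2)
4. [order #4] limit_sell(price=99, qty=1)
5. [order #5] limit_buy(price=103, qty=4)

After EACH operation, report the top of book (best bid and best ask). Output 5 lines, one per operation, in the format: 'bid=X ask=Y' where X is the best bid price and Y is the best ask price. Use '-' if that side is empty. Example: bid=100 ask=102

After op 1 [order #1] limit_buy(price=100, qty=8): fills=none; bids=[#1:8@100] asks=[-]
After op 2 [order #2] market_sell(qty=3): fills=#1x#2:3@100; bids=[#1:5@100] asks=[-]
After op 3 [order #3] market_buy(qty=2): fills=none; bids=[#1:5@100] asks=[-]
After op 4 [order #4] limit_sell(price=99, qty=1): fills=#1x#4:1@100; bids=[#1:4@100] asks=[-]
After op 5 [order #5] limit_buy(price=103, qty=4): fills=none; bids=[#5:4@103 #1:4@100] asks=[-]

Answer: bid=100 ask=-
bid=100 ask=-
bid=100 ask=-
bid=100 ask=-
bid=103 ask=-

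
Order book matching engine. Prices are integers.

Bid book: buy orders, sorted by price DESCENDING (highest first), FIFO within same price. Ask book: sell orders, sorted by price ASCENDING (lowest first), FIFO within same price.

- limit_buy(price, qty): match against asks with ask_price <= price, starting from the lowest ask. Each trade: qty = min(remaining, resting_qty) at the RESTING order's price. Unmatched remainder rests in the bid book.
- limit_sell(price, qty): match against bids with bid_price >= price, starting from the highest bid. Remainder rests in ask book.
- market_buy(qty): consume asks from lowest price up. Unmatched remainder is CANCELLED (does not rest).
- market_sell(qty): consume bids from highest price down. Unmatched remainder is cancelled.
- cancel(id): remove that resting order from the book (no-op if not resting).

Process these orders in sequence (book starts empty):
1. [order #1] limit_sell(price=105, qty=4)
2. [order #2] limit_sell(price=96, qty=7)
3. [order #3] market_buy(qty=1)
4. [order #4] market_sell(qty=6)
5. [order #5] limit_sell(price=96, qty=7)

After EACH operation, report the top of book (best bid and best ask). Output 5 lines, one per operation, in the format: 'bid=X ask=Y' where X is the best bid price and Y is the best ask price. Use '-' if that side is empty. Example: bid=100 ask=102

After op 1 [order #1] limit_sell(price=105, qty=4): fills=none; bids=[-] asks=[#1:4@105]
After op 2 [order #2] limit_sell(price=96, qty=7): fills=none; bids=[-] asks=[#2:7@96 #1:4@105]
After op 3 [order #3] market_buy(qty=1): fills=#3x#2:1@96; bids=[-] asks=[#2:6@96 #1:4@105]
After op 4 [order #4] market_sell(qty=6): fills=none; bids=[-] asks=[#2:6@96 #1:4@105]
After op 5 [order #5] limit_sell(price=96, qty=7): fills=none; bids=[-] asks=[#2:6@96 #5:7@96 #1:4@105]

Answer: bid=- ask=105
bid=- ask=96
bid=- ask=96
bid=- ask=96
bid=- ask=96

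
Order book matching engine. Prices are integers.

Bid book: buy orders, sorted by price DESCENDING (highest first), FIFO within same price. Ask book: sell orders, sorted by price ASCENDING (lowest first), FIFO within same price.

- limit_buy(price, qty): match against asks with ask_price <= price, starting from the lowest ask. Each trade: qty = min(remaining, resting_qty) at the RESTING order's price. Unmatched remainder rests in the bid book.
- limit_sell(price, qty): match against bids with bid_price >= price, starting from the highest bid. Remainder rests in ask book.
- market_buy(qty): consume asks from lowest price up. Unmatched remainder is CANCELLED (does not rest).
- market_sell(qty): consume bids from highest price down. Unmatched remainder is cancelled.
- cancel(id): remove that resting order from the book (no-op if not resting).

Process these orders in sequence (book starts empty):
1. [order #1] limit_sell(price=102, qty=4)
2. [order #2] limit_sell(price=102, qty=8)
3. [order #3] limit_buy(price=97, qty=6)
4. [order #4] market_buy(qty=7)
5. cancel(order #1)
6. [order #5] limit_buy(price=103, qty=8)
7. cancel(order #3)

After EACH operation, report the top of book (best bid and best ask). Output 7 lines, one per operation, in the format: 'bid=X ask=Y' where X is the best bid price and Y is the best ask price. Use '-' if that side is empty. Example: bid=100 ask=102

Answer: bid=- ask=102
bid=- ask=102
bid=97 ask=102
bid=97 ask=102
bid=97 ask=102
bid=103 ask=-
bid=103 ask=-

Derivation:
After op 1 [order #1] limit_sell(price=102, qty=4): fills=none; bids=[-] asks=[#1:4@102]
After op 2 [order #2] limit_sell(price=102, qty=8): fills=none; bids=[-] asks=[#1:4@102 #2:8@102]
After op 3 [order #3] limit_buy(price=97, qty=6): fills=none; bids=[#3:6@97] asks=[#1:4@102 #2:8@102]
After op 4 [order #4] market_buy(qty=7): fills=#4x#1:4@102 #4x#2:3@102; bids=[#3:6@97] asks=[#2:5@102]
After op 5 cancel(order #1): fills=none; bids=[#3:6@97] asks=[#2:5@102]
After op 6 [order #5] limit_buy(price=103, qty=8): fills=#5x#2:5@102; bids=[#5:3@103 #3:6@97] asks=[-]
After op 7 cancel(order #3): fills=none; bids=[#5:3@103] asks=[-]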